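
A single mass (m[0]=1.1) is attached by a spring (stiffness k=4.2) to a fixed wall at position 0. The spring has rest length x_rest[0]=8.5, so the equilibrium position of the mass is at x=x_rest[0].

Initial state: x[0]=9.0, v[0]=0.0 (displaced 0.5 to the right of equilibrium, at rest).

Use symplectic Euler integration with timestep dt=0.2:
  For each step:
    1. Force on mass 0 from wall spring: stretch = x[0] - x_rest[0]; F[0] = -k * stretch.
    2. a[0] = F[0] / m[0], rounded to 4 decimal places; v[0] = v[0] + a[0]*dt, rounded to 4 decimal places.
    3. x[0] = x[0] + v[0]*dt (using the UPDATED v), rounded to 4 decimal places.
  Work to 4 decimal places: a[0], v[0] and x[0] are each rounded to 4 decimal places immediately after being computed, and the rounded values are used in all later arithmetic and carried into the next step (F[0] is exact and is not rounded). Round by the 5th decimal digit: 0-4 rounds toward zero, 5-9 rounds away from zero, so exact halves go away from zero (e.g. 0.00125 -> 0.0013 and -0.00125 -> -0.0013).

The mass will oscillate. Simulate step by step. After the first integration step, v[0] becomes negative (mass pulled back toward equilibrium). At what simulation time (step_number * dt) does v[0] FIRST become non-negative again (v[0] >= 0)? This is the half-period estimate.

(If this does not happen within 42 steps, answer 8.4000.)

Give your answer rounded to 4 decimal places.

Answer: 1.6000

Derivation:
Step 0: x=[9.0000] v=[0.0000]
Step 1: x=[8.9236] v=[-0.3818]
Step 2: x=[8.7825] v=[-0.7053]
Step 3: x=[8.5983] v=[-0.9210]
Step 4: x=[8.3991] v=[-0.9961]
Step 5: x=[8.2153] v=[-0.9190]
Step 6: x=[8.0750] v=[-0.7016]
Step 7: x=[7.9996] v=[-0.3771]
Step 8: x=[8.0006] v=[0.0050]
First v>=0 after going negative at step 8, time=1.6000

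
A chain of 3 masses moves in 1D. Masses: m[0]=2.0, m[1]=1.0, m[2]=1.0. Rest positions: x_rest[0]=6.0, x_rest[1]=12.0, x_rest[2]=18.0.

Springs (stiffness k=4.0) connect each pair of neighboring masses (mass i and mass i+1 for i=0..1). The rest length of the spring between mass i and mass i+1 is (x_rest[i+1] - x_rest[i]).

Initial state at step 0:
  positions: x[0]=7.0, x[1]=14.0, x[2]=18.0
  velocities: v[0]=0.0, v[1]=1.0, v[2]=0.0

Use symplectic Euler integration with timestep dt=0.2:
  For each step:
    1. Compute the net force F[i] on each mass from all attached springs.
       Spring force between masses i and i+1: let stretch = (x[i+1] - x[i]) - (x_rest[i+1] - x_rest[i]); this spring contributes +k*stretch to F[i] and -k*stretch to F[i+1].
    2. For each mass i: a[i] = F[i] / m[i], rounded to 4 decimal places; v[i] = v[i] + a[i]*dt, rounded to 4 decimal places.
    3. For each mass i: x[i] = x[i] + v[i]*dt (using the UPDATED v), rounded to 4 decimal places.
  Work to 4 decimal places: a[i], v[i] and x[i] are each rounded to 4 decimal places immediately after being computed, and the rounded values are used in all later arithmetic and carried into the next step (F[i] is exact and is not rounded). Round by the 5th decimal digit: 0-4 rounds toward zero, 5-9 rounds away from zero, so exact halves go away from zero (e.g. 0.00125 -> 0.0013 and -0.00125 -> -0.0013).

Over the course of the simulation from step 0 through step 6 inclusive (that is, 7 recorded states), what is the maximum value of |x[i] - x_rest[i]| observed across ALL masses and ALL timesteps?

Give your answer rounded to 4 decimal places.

Answer: 2.0294

Derivation:
Step 0: x=[7.0000 14.0000 18.0000] v=[0.0000 1.0000 0.0000]
Step 1: x=[7.0800 13.7200 18.3200] v=[0.4000 -1.4000 1.6000]
Step 2: x=[7.2112 13.1136 18.8640] v=[0.6560 -3.0320 2.7200]
Step 3: x=[7.3346 12.4829 19.4479] v=[0.6170 -3.1536 2.9197]
Step 4: x=[7.3899 12.1429 19.8774] v=[0.2763 -1.7002 2.1477]
Step 5: x=[7.3454 12.2799 20.0294] v=[-0.2225 0.6850 0.7601]
Step 6: x=[7.2157 12.8673 19.9015] v=[-0.6487 2.9370 -0.6395]
Max displacement = 2.0294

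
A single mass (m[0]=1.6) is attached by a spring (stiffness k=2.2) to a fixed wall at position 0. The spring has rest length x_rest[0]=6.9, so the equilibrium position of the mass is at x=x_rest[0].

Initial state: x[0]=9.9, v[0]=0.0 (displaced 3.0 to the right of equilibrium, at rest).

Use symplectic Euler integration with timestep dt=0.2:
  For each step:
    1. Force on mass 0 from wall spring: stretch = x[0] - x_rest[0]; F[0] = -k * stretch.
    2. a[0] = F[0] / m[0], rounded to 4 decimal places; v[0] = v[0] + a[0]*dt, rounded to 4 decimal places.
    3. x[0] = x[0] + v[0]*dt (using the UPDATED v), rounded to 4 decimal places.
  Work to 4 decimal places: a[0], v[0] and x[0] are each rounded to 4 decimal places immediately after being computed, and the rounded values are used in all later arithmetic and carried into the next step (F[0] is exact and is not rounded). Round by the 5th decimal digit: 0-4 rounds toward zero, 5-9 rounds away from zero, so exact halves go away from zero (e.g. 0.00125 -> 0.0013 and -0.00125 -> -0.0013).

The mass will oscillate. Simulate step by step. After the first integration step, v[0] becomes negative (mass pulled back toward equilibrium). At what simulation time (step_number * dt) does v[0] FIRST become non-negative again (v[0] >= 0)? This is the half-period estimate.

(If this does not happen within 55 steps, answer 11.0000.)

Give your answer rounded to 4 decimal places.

Step 0: x=[9.9000] v=[0.0000]
Step 1: x=[9.7350] v=[-0.8250]
Step 2: x=[9.4141] v=[-1.6046]
Step 3: x=[8.9549] v=[-2.2960]
Step 4: x=[8.3827] v=[-2.8611]
Step 5: x=[7.7289] v=[-3.2688]
Step 6: x=[7.0296] v=[-3.4967]
Step 7: x=[6.3231] v=[-3.5323]
Step 8: x=[5.6484] v=[-3.3737]
Step 9: x=[5.0425] v=[-3.0295]
Step 10: x=[4.5388] v=[-2.5187]
Step 11: x=[4.1649] v=[-1.8694]
Step 12: x=[3.9415] v=[-1.1172]
Step 13: x=[3.8808] v=[-0.3036]
Step 14: x=[3.9861] v=[0.5267]
First v>=0 after going negative at step 14, time=2.8000

Answer: 2.8000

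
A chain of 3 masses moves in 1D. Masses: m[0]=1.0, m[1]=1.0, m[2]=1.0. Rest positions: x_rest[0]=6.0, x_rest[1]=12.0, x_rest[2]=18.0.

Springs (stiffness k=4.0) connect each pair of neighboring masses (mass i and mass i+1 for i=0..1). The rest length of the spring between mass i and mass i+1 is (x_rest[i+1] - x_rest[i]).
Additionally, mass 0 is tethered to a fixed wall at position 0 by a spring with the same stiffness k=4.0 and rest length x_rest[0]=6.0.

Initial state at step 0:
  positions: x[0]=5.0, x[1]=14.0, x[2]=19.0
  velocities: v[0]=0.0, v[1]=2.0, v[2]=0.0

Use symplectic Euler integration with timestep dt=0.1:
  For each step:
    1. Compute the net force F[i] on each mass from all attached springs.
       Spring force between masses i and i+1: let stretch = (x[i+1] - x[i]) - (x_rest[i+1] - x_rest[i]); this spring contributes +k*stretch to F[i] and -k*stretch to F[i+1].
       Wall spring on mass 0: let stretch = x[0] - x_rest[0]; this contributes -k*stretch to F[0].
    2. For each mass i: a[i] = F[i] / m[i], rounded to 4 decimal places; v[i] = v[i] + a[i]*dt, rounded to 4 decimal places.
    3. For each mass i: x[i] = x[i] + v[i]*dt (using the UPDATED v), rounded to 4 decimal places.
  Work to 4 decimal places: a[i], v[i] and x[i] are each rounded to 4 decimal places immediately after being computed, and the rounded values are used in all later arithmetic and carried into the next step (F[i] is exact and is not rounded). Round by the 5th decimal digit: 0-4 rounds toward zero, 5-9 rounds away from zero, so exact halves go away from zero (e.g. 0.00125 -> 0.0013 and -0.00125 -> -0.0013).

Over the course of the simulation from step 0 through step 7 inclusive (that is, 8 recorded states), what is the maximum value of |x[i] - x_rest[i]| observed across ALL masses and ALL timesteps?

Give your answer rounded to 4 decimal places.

Step 0: x=[5.0000 14.0000 19.0000] v=[0.0000 2.0000 0.0000]
Step 1: x=[5.1600 14.0400 19.0400] v=[1.6000 0.4000 0.4000]
Step 2: x=[5.4688 13.9248 19.1200] v=[3.0880 -1.1520 0.8000]
Step 3: x=[5.8971 13.6792 19.2322] v=[4.2829 -2.4563 1.1219]
Step 4: x=[6.4008 13.3444 19.3623] v=[5.0369 -3.3479 1.3007]
Step 5: x=[6.9262 12.9726 19.4917] v=[5.2540 -3.7182 1.2935]
Step 6: x=[7.4164 12.6197 19.6003] v=[4.9021 -3.5291 1.0859]
Step 7: x=[7.8181 12.3379 19.6697] v=[4.0169 -2.8182 0.6937]
Max displacement = 2.0400

Answer: 2.0400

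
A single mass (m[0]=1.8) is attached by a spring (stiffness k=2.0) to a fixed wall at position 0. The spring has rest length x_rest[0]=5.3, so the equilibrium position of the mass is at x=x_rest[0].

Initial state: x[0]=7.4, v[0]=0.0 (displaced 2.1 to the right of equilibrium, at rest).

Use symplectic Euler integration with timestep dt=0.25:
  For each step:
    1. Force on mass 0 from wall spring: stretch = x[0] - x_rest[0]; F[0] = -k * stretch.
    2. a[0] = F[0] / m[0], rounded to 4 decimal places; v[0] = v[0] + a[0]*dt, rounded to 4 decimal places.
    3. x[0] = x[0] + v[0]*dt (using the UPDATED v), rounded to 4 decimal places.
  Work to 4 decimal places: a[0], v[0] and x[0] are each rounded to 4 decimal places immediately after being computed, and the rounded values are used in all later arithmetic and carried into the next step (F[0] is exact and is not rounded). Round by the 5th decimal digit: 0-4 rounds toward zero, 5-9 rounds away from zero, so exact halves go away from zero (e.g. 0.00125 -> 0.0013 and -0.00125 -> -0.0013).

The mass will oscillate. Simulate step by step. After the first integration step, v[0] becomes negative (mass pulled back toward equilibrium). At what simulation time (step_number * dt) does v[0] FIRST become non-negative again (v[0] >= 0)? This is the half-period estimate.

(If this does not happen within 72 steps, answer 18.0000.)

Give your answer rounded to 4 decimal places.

Answer: 3.0000

Derivation:
Step 0: x=[7.4000] v=[0.0000]
Step 1: x=[7.2542] v=[-0.5833]
Step 2: x=[6.9727] v=[-1.1261]
Step 3: x=[6.5750] v=[-1.5908]
Step 4: x=[6.0888] v=[-1.9450]
Step 5: x=[5.5478] v=[-2.1641]
Step 6: x=[4.9896] v=[-2.2329]
Step 7: x=[4.4529] v=[-2.1467]
Step 8: x=[3.9751] v=[-1.9114]
Step 9: x=[3.5893] v=[-1.5434]
Step 10: x=[3.3223] v=[-1.0682]
Step 11: x=[3.1926] v=[-0.5189]
Step 12: x=[3.2092] v=[0.0665]
First v>=0 after going negative at step 12, time=3.0000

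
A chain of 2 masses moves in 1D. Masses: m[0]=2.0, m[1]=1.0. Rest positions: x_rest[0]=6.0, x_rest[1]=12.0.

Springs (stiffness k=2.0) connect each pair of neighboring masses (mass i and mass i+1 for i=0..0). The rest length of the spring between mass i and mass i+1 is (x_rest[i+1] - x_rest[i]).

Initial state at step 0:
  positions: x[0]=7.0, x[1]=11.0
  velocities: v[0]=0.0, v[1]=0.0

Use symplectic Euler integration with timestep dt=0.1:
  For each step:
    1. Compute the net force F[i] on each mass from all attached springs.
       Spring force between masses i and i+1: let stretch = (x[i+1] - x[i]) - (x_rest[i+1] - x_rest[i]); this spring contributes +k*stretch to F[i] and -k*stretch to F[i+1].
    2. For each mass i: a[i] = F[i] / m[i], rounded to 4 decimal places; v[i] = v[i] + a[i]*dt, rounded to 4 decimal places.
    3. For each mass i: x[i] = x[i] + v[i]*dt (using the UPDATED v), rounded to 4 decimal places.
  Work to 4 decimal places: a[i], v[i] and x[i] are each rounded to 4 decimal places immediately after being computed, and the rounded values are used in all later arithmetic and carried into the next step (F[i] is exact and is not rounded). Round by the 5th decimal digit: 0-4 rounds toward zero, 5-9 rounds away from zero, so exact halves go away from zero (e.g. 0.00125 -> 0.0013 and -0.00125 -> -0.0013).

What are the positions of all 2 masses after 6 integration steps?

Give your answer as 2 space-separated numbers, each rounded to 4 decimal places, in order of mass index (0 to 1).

Step 0: x=[7.0000 11.0000] v=[0.0000 0.0000]
Step 1: x=[6.9800 11.0400] v=[-0.2000 0.4000]
Step 2: x=[6.9406 11.1188] v=[-0.3940 0.7880]
Step 3: x=[6.8830 11.2340] v=[-0.5762 1.1524]
Step 4: x=[6.8089 11.3822] v=[-0.7411 1.4822]
Step 5: x=[6.7205 11.5590] v=[-0.8838 1.7675]
Step 6: x=[6.6205 11.7590] v=[-1.0000 1.9998]

Answer: 6.6205 11.7590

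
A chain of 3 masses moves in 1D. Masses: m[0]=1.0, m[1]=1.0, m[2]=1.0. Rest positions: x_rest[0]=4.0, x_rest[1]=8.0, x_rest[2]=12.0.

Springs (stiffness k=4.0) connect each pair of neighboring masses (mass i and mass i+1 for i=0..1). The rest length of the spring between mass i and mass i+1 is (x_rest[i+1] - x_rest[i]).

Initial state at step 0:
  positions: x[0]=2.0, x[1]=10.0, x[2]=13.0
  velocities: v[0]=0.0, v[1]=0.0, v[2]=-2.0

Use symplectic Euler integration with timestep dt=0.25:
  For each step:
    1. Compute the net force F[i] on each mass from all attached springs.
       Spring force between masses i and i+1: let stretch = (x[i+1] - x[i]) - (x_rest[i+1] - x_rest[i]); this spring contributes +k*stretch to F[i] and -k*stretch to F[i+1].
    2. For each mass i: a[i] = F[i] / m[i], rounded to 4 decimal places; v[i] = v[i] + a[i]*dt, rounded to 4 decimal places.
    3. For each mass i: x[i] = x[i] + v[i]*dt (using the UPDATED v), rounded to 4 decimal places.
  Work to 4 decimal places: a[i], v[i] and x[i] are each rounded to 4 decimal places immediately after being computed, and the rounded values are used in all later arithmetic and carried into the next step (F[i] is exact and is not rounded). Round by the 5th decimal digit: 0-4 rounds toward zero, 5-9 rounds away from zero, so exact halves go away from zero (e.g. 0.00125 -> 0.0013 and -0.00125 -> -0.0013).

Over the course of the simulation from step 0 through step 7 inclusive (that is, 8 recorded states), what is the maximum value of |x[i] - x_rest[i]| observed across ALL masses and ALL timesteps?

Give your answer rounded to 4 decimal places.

Answer: 3.0000

Derivation:
Step 0: x=[2.0000 10.0000 13.0000] v=[0.0000 0.0000 -2.0000]
Step 1: x=[3.0000 8.7500 12.7500] v=[4.0000 -5.0000 -1.0000]
Step 2: x=[4.4375 7.0625 12.5000] v=[5.7500 -6.7500 -1.0000]
Step 3: x=[5.5313 6.0781 11.8906] v=[4.3750 -3.9375 -2.4375]
Step 4: x=[5.7618 6.4102 10.8281] v=[0.9218 1.3282 -4.2500]
Step 5: x=[5.1544 7.6846 9.6611] v=[-2.4298 5.0977 -4.6679]
Step 6: x=[4.1795 8.8206 9.0000] v=[-3.8996 4.5440 -2.6444]
Step 7: x=[3.3649 8.8412 9.2941] v=[-3.2585 0.0823 1.1762]
Max displacement = 3.0000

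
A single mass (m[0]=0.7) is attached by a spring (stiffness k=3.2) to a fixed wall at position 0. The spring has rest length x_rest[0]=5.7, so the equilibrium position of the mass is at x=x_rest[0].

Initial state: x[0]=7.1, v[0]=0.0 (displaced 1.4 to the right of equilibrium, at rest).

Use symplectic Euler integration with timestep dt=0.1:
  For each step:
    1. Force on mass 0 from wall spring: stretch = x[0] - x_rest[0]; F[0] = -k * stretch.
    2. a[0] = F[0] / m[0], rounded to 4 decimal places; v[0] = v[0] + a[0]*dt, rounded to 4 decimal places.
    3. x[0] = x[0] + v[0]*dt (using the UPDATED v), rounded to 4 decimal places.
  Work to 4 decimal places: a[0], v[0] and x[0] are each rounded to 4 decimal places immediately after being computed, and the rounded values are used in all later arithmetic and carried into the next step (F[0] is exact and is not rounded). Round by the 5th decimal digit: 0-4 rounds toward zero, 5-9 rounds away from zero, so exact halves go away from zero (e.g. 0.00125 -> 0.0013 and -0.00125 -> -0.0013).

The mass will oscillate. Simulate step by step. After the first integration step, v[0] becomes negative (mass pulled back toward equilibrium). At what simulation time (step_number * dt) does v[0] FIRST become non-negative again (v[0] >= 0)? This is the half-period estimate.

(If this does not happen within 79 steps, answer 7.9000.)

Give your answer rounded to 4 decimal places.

Answer: 1.5000

Derivation:
Step 0: x=[7.1000] v=[0.0000]
Step 1: x=[7.0360] v=[-0.6400]
Step 2: x=[6.9109] v=[-1.2507]
Step 3: x=[6.7305] v=[-1.8043]
Step 4: x=[6.5030] v=[-2.2754]
Step 5: x=[6.2388] v=[-2.6425]
Step 6: x=[5.9499] v=[-2.8888]
Step 7: x=[5.6496] v=[-3.0030]
Step 8: x=[5.3516] v=[-2.9800]
Step 9: x=[5.0695] v=[-2.8207]
Step 10: x=[4.8163] v=[-2.5325]
Step 11: x=[4.6035] v=[-2.1285]
Step 12: x=[4.4408] v=[-1.6272]
Step 13: x=[4.3356] v=[-1.0516]
Step 14: x=[4.2928] v=[-0.4279]
Step 15: x=[4.3143] v=[0.2154]
First v>=0 after going negative at step 15, time=1.5000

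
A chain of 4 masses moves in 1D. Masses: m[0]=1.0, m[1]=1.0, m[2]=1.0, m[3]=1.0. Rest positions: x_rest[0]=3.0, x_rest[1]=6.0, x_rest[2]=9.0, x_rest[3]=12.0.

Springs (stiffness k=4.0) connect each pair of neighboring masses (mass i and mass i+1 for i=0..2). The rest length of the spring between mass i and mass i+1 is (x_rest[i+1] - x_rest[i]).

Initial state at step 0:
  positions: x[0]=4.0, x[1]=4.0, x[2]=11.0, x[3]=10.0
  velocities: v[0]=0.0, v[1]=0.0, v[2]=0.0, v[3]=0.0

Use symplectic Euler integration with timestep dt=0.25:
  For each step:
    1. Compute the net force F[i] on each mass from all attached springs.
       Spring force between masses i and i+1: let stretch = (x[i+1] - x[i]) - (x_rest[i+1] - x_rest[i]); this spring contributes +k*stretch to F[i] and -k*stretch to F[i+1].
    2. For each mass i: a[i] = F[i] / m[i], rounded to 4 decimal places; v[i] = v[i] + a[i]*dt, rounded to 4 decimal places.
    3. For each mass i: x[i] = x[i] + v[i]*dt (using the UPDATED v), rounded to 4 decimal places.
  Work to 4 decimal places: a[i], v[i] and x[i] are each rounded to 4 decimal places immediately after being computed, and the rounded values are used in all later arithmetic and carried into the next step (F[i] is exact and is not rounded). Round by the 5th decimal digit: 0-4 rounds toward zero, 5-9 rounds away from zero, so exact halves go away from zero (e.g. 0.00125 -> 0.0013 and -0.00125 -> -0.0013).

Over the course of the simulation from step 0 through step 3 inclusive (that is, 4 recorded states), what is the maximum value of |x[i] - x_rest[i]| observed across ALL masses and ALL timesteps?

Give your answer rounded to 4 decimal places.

Answer: 2.9844

Derivation:
Step 0: x=[4.0000 4.0000 11.0000 10.0000] v=[0.0000 0.0000 0.0000 0.0000]
Step 1: x=[3.2500 5.7500 9.0000 11.0000] v=[-3.0000 7.0000 -8.0000 4.0000]
Step 2: x=[2.3750 7.6875 6.6875 12.2500] v=[-3.5000 7.7500 -9.2500 5.0000]
Step 3: x=[2.0781 8.0469 6.0156 12.8594] v=[-1.1875 1.4375 -2.6875 2.4375]
Max displacement = 2.9844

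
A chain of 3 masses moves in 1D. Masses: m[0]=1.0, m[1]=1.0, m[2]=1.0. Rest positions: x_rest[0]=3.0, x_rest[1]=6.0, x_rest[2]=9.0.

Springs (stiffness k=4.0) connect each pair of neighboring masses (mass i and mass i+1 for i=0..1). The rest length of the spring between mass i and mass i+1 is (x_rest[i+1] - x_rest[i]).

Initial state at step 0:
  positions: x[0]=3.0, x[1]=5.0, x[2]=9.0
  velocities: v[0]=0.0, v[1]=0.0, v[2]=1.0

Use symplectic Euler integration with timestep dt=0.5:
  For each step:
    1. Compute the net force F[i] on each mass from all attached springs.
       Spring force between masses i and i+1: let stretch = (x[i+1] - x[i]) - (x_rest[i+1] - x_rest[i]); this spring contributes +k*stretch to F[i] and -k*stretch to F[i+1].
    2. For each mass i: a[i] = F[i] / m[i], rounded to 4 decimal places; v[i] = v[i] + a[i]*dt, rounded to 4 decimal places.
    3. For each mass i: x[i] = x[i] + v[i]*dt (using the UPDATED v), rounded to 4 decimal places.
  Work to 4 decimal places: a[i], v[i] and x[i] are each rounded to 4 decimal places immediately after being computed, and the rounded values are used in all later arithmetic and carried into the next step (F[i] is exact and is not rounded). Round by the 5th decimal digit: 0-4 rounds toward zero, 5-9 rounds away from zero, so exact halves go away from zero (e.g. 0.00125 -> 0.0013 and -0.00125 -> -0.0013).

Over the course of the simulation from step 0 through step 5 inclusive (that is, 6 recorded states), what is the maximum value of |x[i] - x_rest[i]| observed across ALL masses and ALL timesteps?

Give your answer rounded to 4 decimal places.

Step 0: x=[3.0000 5.0000 9.0000] v=[0.0000 0.0000 1.0000]
Step 1: x=[2.0000 7.0000 8.5000] v=[-2.0000 4.0000 -1.0000]
Step 2: x=[3.0000 5.5000 9.5000] v=[2.0000 -3.0000 2.0000]
Step 3: x=[3.5000 5.5000 9.5000] v=[1.0000 0.0000 0.0000]
Step 4: x=[3.0000 7.5000 8.5000] v=[-1.0000 4.0000 -2.0000]
Step 5: x=[4.0000 6.0000 9.5000] v=[2.0000 -3.0000 2.0000]
Max displacement = 1.5000

Answer: 1.5000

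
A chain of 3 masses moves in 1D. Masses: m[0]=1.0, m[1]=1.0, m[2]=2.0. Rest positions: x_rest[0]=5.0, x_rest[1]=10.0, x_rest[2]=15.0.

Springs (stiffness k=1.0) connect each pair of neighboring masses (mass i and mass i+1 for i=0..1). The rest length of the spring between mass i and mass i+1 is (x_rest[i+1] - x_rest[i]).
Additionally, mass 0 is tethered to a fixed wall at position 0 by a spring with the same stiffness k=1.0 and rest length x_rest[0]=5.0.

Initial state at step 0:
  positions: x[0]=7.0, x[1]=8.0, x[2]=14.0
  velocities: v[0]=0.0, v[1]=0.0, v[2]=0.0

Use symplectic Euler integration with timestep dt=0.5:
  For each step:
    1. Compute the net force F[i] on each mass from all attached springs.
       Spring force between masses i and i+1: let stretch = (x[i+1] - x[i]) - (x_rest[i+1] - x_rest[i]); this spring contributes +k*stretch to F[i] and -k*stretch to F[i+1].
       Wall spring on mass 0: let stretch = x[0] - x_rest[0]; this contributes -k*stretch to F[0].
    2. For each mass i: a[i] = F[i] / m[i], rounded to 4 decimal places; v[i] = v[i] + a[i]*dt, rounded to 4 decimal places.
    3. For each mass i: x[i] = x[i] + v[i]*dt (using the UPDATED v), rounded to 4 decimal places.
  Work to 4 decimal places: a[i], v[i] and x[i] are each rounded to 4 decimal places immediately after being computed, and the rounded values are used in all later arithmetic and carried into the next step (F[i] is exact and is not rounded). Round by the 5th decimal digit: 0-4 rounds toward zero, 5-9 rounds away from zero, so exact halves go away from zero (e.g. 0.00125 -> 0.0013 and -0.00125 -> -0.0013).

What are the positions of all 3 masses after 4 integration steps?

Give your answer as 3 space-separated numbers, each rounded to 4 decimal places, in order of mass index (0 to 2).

Step 0: x=[7.0000 8.0000 14.0000] v=[0.0000 0.0000 0.0000]
Step 1: x=[5.5000 9.2500 13.8750] v=[-3.0000 2.5000 -0.2500]
Step 2: x=[3.5625 10.7188 13.7969] v=[-3.8750 2.9375 -0.1563]
Step 3: x=[2.5235 11.1680 13.9590] v=[-2.0781 0.8984 0.3242]
Step 4: x=[3.0147 10.1538 14.3973] v=[0.9824 -2.0284 0.8765]

Answer: 3.0147 10.1538 14.3973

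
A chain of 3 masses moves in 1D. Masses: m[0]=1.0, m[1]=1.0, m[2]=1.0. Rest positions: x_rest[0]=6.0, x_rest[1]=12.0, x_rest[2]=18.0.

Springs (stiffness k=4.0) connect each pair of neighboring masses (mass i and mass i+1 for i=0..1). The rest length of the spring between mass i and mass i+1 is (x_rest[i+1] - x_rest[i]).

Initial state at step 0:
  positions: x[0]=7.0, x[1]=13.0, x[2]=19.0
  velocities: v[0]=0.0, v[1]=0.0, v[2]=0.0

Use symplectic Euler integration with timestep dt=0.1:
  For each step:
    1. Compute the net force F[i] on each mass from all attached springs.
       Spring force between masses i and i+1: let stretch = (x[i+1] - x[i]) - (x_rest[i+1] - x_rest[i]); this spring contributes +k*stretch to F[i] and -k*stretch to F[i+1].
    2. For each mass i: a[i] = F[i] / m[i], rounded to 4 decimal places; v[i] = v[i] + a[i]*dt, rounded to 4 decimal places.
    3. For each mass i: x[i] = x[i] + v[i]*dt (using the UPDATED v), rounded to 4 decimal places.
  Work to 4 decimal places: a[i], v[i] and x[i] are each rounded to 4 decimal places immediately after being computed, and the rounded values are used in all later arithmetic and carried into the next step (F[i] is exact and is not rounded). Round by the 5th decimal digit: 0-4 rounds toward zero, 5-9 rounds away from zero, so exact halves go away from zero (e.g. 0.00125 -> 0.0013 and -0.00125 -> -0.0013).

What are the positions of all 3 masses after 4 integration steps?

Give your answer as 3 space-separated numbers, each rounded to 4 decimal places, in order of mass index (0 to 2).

Answer: 7.0000 13.0000 19.0000

Derivation:
Step 0: x=[7.0000 13.0000 19.0000] v=[0.0000 0.0000 0.0000]
Step 1: x=[7.0000 13.0000 19.0000] v=[0.0000 0.0000 0.0000]
Step 2: x=[7.0000 13.0000 19.0000] v=[0.0000 0.0000 0.0000]
Step 3: x=[7.0000 13.0000 19.0000] v=[0.0000 0.0000 0.0000]
Step 4: x=[7.0000 13.0000 19.0000] v=[0.0000 0.0000 0.0000]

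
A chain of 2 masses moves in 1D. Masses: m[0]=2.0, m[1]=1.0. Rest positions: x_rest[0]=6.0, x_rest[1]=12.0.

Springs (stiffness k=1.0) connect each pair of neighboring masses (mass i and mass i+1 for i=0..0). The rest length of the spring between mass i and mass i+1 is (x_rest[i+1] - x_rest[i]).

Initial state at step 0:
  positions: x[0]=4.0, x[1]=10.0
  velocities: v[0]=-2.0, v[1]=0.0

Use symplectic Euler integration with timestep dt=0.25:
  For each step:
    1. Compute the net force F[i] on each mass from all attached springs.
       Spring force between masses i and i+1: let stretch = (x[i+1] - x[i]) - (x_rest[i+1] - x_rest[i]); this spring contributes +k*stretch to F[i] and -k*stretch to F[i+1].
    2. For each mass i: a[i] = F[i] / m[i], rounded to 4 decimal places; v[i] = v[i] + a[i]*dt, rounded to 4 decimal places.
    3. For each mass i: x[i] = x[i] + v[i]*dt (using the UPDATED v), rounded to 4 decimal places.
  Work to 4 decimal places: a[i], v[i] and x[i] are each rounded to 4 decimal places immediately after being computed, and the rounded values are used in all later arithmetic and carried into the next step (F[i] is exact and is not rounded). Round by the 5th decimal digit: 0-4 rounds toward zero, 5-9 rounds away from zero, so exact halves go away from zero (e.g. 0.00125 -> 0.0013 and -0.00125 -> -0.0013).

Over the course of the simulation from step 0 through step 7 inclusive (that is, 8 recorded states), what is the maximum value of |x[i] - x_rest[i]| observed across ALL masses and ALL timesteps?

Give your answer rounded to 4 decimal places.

Answer: 4.7938

Derivation:
Step 0: x=[4.0000 10.0000] v=[-2.0000 0.0000]
Step 1: x=[3.5000 10.0000] v=[-2.0000 0.0000]
Step 2: x=[3.0156 9.9688] v=[-1.9375 -0.1250]
Step 3: x=[2.5610 9.8780] v=[-1.8184 -0.3633]
Step 4: x=[2.1476 9.7049] v=[-1.6538 -0.6926]
Step 5: x=[1.7828 9.4344] v=[-1.4591 -1.0819]
Step 6: x=[1.4696 9.0607] v=[-1.2527 -1.4948]
Step 7: x=[1.2062 8.5876] v=[-1.0538 -1.8926]
Max displacement = 4.7938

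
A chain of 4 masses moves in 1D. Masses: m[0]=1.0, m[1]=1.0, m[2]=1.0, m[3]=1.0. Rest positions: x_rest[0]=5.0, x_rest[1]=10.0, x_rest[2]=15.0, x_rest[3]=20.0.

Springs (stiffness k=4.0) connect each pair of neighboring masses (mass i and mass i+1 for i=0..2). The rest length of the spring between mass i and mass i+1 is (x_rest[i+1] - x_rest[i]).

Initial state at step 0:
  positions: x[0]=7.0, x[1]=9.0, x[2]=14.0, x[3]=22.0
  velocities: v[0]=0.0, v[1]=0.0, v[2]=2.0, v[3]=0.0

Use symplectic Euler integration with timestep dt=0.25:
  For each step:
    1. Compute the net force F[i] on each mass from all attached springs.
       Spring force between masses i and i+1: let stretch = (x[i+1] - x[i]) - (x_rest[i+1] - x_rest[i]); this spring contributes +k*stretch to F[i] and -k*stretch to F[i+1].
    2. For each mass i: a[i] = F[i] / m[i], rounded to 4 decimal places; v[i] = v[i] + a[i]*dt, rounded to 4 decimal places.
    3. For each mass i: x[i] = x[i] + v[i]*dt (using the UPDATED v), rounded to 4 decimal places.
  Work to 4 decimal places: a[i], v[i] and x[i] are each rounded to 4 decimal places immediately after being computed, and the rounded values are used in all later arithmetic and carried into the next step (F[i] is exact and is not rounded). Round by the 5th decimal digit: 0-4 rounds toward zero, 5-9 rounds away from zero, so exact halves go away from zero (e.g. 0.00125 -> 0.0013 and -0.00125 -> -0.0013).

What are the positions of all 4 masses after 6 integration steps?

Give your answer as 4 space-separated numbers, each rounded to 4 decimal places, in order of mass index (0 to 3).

Answer: 6.1748 11.1553 16.0402 21.6299

Derivation:
Step 0: x=[7.0000 9.0000 14.0000 22.0000] v=[0.0000 0.0000 2.0000 0.0000]
Step 1: x=[6.2500 9.7500 15.2500 21.2500] v=[-3.0000 3.0000 5.0000 -3.0000]
Step 2: x=[5.1250 11.0000 16.6250 20.2500] v=[-4.5000 5.0000 5.5000 -4.0000]
Step 3: x=[4.2188 12.1875 17.5000 19.5938] v=[-3.6250 4.7500 3.5000 -2.6250]
Step 4: x=[4.0547 12.7110 17.5703 19.6641] v=[-0.6563 2.0938 0.2813 0.2812]
Step 5: x=[4.8047 12.2852 16.9493 20.4610] v=[3.0000 -1.7032 -2.4842 3.1874]
Step 6: x=[6.1748 11.1553 16.0402 21.6299] v=[5.4805 -4.5196 -3.6366 4.6757]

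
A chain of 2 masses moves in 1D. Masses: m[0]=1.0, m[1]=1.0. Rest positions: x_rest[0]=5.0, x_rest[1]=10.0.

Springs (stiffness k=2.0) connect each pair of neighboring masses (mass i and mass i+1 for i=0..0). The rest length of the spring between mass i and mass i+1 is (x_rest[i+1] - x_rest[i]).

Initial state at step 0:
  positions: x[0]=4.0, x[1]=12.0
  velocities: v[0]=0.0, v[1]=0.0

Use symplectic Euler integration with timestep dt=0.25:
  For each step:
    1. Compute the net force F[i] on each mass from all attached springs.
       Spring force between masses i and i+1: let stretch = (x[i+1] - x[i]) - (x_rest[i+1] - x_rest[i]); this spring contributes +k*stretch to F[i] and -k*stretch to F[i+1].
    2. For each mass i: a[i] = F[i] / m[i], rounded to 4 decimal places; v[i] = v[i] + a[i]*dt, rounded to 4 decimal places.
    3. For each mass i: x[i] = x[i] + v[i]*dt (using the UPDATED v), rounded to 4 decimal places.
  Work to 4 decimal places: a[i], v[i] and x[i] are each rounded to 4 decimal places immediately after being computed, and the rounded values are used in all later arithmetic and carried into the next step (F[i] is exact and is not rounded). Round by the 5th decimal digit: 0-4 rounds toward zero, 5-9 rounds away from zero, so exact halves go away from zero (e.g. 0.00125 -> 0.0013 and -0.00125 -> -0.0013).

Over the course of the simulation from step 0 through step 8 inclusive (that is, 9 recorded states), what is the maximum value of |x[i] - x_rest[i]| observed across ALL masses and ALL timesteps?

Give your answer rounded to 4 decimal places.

Step 0: x=[4.0000 12.0000] v=[0.0000 0.0000]
Step 1: x=[4.3750 11.6250] v=[1.5000 -1.5000]
Step 2: x=[5.0313 10.9688] v=[2.6250 -2.6250]
Step 3: x=[5.8048 10.1954] v=[3.0938 -3.0938]
Step 4: x=[6.5021 9.4981] v=[2.7891 -2.7891]
Step 5: x=[6.9489 9.0513] v=[1.7871 -1.7871]
Step 6: x=[7.0335 8.9667] v=[0.3383 -0.3383]
Step 7: x=[6.7347 9.2655] v=[-1.1951 1.1951]
Step 8: x=[6.1273 9.8729] v=[-2.4297 2.4297]
Max displacement = 2.0335

Answer: 2.0335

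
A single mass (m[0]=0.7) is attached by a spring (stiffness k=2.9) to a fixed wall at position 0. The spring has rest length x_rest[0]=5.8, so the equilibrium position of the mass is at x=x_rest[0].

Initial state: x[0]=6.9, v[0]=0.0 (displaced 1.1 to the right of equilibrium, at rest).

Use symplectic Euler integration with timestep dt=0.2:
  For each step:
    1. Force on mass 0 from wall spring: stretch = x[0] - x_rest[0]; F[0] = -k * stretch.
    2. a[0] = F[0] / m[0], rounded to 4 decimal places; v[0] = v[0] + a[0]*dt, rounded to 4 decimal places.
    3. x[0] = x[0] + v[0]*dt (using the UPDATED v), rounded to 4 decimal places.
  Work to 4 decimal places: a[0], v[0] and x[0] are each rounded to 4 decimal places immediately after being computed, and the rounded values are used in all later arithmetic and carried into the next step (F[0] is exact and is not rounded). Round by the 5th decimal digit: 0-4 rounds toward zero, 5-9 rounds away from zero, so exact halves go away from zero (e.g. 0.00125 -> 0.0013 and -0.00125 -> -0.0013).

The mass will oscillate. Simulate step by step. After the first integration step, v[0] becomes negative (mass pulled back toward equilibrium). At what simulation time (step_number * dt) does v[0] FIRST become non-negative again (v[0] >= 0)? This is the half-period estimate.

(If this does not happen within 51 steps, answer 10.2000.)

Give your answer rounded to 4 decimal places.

Step 0: x=[6.9000] v=[0.0000]
Step 1: x=[6.7177] v=[-0.9114]
Step 2: x=[6.3833] v=[-1.6718]
Step 3: x=[5.9523] v=[-2.1551]
Step 4: x=[5.4960] v=[-2.2813]
Step 5: x=[5.0901] v=[-2.0294]
Step 6: x=[4.8019] v=[-1.4412]
Step 7: x=[4.6791] v=[-0.6142]
Step 8: x=[4.7420] v=[0.3145]
First v>=0 after going negative at step 8, time=1.6000

Answer: 1.6000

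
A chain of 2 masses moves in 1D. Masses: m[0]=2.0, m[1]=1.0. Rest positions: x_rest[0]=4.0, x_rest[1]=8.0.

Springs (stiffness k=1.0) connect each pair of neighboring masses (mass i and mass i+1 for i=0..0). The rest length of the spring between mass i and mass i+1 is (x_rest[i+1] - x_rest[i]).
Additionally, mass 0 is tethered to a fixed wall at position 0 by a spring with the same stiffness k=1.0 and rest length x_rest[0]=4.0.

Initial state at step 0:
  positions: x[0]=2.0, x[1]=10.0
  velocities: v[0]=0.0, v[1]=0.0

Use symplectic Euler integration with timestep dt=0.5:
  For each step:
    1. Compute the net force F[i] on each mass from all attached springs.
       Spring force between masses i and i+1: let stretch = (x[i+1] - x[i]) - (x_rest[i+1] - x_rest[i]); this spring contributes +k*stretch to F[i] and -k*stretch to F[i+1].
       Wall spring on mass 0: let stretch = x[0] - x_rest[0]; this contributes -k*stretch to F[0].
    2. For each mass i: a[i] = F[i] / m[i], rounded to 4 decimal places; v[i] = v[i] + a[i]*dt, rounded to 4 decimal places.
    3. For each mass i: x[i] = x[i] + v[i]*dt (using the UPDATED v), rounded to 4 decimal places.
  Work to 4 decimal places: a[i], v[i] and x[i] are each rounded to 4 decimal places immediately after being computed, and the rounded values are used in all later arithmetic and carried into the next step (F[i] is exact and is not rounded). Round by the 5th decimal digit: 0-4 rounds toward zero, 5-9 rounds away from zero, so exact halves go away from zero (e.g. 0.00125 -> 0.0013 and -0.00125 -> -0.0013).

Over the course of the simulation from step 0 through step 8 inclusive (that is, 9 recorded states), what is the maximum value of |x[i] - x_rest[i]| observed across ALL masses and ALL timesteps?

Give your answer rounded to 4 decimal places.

Step 0: x=[2.0000 10.0000] v=[0.0000 0.0000]
Step 1: x=[2.7500 9.0000] v=[1.5000 -2.0000]
Step 2: x=[3.9375 7.4375] v=[2.3750 -3.1250]
Step 3: x=[5.0703 6.0000] v=[2.2656 -2.8750]
Step 4: x=[5.6856 5.3301] v=[1.2305 -1.3399]
Step 5: x=[5.5457 5.7491] v=[-0.2798 0.8379]
Step 6: x=[4.7380 7.1172] v=[-1.6154 2.7362]
Step 7: x=[3.6355 8.8905] v=[-2.2051 3.5466]
Step 8: x=[2.7354 10.3501] v=[-1.8002 2.9191]
Max displacement = 2.6699

Answer: 2.6699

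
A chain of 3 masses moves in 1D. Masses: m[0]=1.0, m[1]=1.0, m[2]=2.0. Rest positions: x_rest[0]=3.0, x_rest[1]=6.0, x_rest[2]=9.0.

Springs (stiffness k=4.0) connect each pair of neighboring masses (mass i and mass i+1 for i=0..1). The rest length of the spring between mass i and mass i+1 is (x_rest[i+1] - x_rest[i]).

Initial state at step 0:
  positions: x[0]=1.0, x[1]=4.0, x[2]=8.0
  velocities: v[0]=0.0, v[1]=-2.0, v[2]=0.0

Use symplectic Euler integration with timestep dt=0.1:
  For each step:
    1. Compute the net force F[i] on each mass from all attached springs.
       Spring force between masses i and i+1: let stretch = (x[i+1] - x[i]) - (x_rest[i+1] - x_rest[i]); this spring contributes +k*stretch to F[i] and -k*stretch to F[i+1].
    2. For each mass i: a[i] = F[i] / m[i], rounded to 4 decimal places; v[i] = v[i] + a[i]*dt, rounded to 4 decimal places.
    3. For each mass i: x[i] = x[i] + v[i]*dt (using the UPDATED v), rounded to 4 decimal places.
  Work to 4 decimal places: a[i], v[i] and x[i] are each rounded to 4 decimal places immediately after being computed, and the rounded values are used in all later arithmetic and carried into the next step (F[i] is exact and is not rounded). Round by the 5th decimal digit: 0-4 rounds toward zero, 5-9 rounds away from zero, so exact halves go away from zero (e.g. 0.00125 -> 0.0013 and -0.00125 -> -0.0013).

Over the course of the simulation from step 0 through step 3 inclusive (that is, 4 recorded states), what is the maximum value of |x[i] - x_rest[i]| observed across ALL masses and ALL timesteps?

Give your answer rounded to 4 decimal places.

Step 0: x=[1.0000 4.0000 8.0000] v=[0.0000 -2.0000 0.0000]
Step 1: x=[1.0000 3.8400 7.9800] v=[0.0000 -1.6000 -0.2000]
Step 2: x=[0.9936 3.7320 7.9372] v=[-0.0640 -1.0800 -0.4280]
Step 3: x=[0.9767 3.6827 7.8703] v=[-0.1686 -0.4933 -0.6690]
Max displacement = 2.3173

Answer: 2.3173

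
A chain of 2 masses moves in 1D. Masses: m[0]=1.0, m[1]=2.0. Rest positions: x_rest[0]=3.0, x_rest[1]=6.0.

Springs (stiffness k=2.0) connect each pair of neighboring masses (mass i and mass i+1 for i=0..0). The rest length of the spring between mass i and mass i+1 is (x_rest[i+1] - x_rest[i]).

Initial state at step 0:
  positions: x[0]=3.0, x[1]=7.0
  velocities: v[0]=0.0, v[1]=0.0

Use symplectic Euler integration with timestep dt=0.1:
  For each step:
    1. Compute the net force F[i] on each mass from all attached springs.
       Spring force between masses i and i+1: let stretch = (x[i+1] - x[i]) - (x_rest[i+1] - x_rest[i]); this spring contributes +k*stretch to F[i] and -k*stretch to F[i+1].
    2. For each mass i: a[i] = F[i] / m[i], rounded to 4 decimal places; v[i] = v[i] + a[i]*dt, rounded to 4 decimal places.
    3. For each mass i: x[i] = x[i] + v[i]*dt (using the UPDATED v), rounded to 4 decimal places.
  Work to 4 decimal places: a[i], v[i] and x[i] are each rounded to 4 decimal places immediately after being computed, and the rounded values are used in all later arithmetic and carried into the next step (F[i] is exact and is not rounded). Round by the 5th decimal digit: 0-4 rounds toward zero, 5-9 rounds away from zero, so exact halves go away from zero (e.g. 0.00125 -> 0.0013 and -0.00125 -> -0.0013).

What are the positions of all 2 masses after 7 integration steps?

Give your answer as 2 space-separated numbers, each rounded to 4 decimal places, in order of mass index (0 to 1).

Answer: 3.4881 6.7559

Derivation:
Step 0: x=[3.0000 7.0000] v=[0.0000 0.0000]
Step 1: x=[3.0200 6.9900] v=[0.2000 -0.1000]
Step 2: x=[3.0594 6.9703] v=[0.3940 -0.1970]
Step 3: x=[3.1170 6.9415] v=[0.5762 -0.2881]
Step 4: x=[3.1911 6.9044] v=[0.7411 -0.3706]
Step 5: x=[3.2795 6.8602] v=[0.8838 -0.4419]
Step 6: x=[3.3795 6.8102] v=[0.9999 -0.5000]
Step 7: x=[3.4881 6.7559] v=[1.0860 -0.5431]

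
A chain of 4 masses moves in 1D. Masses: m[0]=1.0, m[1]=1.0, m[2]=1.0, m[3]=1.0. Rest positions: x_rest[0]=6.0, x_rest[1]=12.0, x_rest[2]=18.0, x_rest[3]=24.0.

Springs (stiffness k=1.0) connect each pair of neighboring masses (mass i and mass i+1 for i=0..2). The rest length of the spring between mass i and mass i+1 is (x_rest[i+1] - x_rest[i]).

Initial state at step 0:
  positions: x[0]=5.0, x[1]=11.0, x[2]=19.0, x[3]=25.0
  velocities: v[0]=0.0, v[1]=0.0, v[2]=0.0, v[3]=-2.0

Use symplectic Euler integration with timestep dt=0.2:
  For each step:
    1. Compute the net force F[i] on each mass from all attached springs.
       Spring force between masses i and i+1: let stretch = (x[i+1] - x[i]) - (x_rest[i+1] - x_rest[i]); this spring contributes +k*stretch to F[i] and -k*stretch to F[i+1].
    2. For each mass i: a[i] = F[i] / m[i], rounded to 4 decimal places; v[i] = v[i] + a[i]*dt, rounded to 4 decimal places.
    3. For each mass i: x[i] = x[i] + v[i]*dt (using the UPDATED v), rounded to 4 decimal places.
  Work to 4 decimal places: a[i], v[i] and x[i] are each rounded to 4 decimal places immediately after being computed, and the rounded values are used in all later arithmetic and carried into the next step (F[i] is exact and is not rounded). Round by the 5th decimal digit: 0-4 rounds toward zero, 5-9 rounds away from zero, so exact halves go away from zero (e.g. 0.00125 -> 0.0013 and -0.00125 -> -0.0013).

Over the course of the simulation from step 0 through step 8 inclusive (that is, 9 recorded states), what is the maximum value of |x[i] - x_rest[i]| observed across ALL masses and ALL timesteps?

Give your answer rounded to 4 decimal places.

Answer: 1.6075

Derivation:
Step 0: x=[5.0000 11.0000 19.0000 25.0000] v=[0.0000 0.0000 0.0000 -2.0000]
Step 1: x=[5.0000 11.0800 18.9200 24.6000] v=[0.0000 0.4000 -0.4000 -2.0000]
Step 2: x=[5.0032 11.2304 18.7536 24.2128] v=[0.0160 0.7520 -0.8320 -1.9360]
Step 3: x=[5.0155 11.4326 18.5046 23.8472] v=[0.0614 1.0112 -1.2448 -1.8278]
Step 4: x=[5.0445 11.6610 18.1865 23.5079] v=[0.1448 1.1422 -1.5907 -1.6963]
Step 5: x=[5.0981 11.8858 17.8202 23.1958] v=[0.2681 1.1240 -1.8315 -1.5606]
Step 6: x=[5.1832 12.0765 17.4315 22.9087] v=[0.4256 0.9533 -1.9433 -1.4357]
Step 7: x=[5.3041 12.2056 17.0477 22.6425] v=[0.6043 0.6456 -1.9189 -1.3311]
Step 8: x=[5.4610 12.2523 16.6940 22.3925] v=[0.7846 0.2337 -1.7684 -1.2501]
Max displacement = 1.6075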